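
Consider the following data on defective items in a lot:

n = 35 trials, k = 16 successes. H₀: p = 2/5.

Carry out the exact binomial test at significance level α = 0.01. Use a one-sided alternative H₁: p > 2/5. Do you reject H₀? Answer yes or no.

Exact binomial: n=35, k=16, p₀=2/5=0.4000
P(X≥16) from Σ C(n,i)·p₀^i·(1−p₀)^(n−i)
p-value (one-sided, H₁ greater) = 0.29974
At α=0.01: p ≥ α → fail to reject H₀

reject H₀: no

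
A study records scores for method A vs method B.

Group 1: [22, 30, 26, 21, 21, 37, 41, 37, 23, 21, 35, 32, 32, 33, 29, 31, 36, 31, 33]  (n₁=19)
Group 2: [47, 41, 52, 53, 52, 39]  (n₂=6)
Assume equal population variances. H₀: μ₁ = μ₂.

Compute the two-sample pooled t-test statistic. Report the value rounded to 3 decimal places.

x̄₁=30.053, s₁=6.151, n₁=19
x̄₂=47.333, s₂=6.088, n₂=6
s_p² = [18·6.151² + 5·6.088²]/23 = 37.6644
SE = √(s_p²·(1/19+1/6)) = 2.8740
t = (30.053−47.333)/2.8740 = -6.0128
df = 23

test statistic = -6.013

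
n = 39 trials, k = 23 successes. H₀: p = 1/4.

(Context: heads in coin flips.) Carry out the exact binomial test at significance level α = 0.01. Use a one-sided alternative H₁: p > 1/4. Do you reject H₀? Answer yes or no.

Exact binomial: n=39, k=23, p₀=1/4=0.2500
P(X≥23) from Σ C(n,i)·p₀^i·(1−p₀)^(n−i)
p-value (one-sided, H₁ greater) = 0.00001
At α=0.01: p < α → reject H₀

reject H₀: yes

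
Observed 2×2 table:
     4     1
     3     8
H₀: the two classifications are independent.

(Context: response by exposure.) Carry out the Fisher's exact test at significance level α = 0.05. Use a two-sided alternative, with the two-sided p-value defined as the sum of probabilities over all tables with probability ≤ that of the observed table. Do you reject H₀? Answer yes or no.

Margins: r₁=5, r₂=11, c₁=7, c₂=9, n=16
p_obs = C(5,4)·C(11,3)/C(16,7); sum pmf over tables with pmf ≤ p_obs
p-value (two-sided) = 0.10577
At α=0.05: p ≥ α → fail to reject H₀

reject H₀: no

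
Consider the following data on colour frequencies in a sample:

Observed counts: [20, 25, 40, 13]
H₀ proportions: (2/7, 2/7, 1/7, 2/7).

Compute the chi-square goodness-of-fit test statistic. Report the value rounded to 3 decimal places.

n = 98; E_i = n·p_i = [28.00, 28.00, 14.00, 28.00]
χ² = (20−28.00)²/28.00 + (25−28.00)²/28.00 + (40−14.00)²/14.00 + (13−28.00)²/28.00 = 58.9286
df = 3

test statistic = 58.929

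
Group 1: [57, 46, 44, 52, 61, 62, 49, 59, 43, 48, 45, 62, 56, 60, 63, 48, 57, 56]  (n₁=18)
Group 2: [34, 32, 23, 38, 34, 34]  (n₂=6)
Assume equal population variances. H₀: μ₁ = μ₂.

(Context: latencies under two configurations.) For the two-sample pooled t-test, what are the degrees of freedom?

degrees of freedom = 22

df = n₁ + n₂ − 2 = 18 + 6 − 2 = 22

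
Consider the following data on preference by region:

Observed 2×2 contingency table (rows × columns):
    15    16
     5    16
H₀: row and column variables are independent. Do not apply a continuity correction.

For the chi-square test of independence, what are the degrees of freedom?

df = (r−1)(c−1) = (2−1)·(2−1) = 1

degrees of freedom = 1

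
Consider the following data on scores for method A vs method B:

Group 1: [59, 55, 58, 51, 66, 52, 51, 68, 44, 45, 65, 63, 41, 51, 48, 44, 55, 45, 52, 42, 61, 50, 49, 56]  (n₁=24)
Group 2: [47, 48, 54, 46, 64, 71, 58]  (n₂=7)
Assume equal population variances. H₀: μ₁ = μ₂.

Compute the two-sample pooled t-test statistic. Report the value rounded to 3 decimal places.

x̄₁=52.958, s₁=7.799, n₁=24
x̄₂=55.429, s₂=9.484, n₂=7
s_p² = [23·7.799² + 6·9.484²]/29 = 66.8508
SE = √(s_p²·(1/24+1/7)) = 3.5122
t = (52.958−55.429)/3.5122 = -0.7033
df = 29

test statistic = -0.703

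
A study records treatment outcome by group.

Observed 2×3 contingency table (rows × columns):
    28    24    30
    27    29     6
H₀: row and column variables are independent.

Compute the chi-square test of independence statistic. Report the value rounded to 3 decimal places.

test statistic = 13.982

Row totals [82, 62], col totals [55, 53, 36], n=144
χ² = (28−31.32)²/31.32 + (24−30.18)²/30.18 + (30−20.50)²/20.50 + (27−23.68)²/23.68 + (29−22.82)²/22.82 + (6−15.50)²/15.50 = 13.9818
df = 2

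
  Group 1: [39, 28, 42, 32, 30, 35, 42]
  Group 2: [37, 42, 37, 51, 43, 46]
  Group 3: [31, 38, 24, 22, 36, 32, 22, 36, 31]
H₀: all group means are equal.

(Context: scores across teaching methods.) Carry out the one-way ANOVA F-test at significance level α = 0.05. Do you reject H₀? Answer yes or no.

Group means [35.43, 42.67, 30.22], grand mean 35.273
SSB = Σnᵢ(x̄ᵢ−x̄)² = 557.760; SSW = ΣΣ(x−x̄ᵢ)² = 646.603
MSB = 557.760/2 = 278.8802; MSW = 646.603/19 = 34.0317
F = MSB/MSW = 8.1947
df = (2, 19)
p-value (upper-tail) = 0.00272
At α=0.05: p < α → reject H₀

reject H₀: yes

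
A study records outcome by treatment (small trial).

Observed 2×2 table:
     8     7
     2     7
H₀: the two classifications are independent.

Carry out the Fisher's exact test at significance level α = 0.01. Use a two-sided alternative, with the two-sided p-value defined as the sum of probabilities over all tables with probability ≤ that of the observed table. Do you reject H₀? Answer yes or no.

reject H₀: no

Margins: r₁=15, r₂=9, c₁=10, c₂=14, n=24
p_obs = C(15,8)·C(9,2)/C(24,10); sum pmf over tables with pmf ≤ p_obs
p-value (two-sided) = 0.20992
At α=0.01: p ≥ α → fail to reject H₀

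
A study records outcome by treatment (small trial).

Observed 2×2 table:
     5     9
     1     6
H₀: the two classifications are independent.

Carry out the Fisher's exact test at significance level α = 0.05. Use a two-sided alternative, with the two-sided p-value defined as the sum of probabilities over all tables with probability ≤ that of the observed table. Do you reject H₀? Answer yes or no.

Margins: r₁=14, r₂=7, c₁=6, c₂=15, n=21
p_obs = C(14,5)·C(7,1)/C(21,6); sum pmf over tables with pmf ≤ p_obs
p-value (two-sided) = 0.61262
At α=0.05: p ≥ α → fail to reject H₀

reject H₀: no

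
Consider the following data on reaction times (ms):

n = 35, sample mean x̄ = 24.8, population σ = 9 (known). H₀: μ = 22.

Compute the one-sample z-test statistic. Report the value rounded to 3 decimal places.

SE = σ/√n = 9/√35 = 1.5213
z = (x̄−μ₀)/SE = (24.8−22)/1.5213 = 1.8406

test statistic = 1.841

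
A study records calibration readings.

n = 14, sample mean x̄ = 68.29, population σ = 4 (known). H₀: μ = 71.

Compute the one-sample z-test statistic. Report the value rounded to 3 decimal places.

SE = σ/√n = 4/√14 = 1.0690
z = (x̄−μ₀)/SE = (68.29−71)/1.0690 = -2.5350

test statistic = -2.535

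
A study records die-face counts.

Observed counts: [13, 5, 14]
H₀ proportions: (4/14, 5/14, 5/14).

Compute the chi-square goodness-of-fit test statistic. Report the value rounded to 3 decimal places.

test statistic = 5.822

n = 32; E_i = n·p_i = [9.14, 11.43, 11.43]
χ² = (13−9.14)²/9.14 + (5−11.43)²/11.43 + (14−11.43)²/11.43 = 5.8219
df = 2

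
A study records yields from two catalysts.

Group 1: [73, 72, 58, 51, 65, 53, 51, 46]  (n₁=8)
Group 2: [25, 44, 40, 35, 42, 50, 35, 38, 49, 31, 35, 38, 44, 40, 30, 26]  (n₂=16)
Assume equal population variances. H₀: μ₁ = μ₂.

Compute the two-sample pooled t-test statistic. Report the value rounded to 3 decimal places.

test statistic = 5.786

x̄₁=58.625, s₁=10.239, n₁=8
x̄₂=37.625, s₂=7.356, n₂=16
s_p² = [7·10.239² + 15·7.356²]/22 = 70.2557
SE = √(s_p²·(1/8+1/16)) = 3.6295
t = (58.625−37.625)/3.6295 = 5.7860
df = 22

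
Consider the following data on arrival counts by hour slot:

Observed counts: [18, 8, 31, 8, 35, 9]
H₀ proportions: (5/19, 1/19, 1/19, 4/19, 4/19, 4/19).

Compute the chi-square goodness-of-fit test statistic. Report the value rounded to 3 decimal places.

test statistic = 140.667

n = 109; E_i = n·p_i = [28.68, 5.74, 5.74, 22.95, 22.95, 22.95]
χ² = (18−28.68)²/28.68 + (8−5.74)²/5.74 + (31−5.74)²/5.74 + (8−22.95)²/22.95 + (35−22.95)²/22.95 + (9−22.95)²/22.95 = 140.6670
df = 5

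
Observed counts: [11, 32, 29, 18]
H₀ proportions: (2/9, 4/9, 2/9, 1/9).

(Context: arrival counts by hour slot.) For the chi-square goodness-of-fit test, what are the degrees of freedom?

degrees of freedom = 3

df = k − 1 = 4 − 1 = 3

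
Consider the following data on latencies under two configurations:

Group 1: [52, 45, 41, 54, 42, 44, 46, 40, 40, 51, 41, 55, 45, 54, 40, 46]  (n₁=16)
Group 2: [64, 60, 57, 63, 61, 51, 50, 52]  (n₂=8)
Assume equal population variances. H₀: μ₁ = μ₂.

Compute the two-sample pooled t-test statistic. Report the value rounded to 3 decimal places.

x̄₁=46.000, s₁=5.477, n₁=16
x̄₂=57.250, s₂=5.600, n₂=8
s_p² = [15·5.477² + 7·5.600²]/22 = 30.4318
SE = √(s_p²·(1/16+1/8)) = 2.3887
t = (46.000−57.250)/2.3887 = -4.7096
df = 22

test statistic = -4.710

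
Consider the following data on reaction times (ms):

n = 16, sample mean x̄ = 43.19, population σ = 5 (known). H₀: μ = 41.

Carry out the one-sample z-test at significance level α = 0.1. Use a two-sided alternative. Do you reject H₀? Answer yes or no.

reject H₀: yes

SE = σ/√n = 5/√16 = 1.2500
z = (x̄−μ₀)/SE = (43.19−41)/1.2500 = 1.7520
p-value (two-sided) = 0.07977
At α=0.1: p < α → reject H₀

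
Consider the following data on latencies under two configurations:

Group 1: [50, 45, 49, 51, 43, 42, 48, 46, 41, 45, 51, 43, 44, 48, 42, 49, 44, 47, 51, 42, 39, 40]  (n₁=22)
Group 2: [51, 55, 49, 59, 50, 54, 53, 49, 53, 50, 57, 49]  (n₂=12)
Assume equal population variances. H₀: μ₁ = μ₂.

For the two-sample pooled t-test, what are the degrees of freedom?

df = n₁ + n₂ − 2 = 22 + 12 − 2 = 32

degrees of freedom = 32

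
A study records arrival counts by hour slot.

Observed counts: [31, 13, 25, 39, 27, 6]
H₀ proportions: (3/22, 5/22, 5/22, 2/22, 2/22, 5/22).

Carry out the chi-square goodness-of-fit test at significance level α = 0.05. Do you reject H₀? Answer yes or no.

n = 141; E_i = n·p_i = [19.23, 32.05, 32.05, 12.82, 12.82, 32.05]
χ² = (31−19.23)²/19.23 + (13−32.05)²/32.05 + (25−32.05)²/32.05 + (39−12.82)²/12.82 + (27−12.82)²/12.82 + (6−32.05)²/32.05 = 110.4137
df = 5
p-value (upper-tail) = 0.00000
At α=0.05: p < α → reject H₀

reject H₀: yes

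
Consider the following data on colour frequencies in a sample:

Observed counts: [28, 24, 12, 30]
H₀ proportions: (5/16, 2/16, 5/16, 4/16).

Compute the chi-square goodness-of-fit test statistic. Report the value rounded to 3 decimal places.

n = 94; E_i = n·p_i = [29.38, 11.75, 29.38, 23.50]
χ² = (28−29.38)²/29.38 + (24−11.75)²/11.75 + (12−29.38)²/29.38 + (30−23.50)²/23.50 = 24.9106
df = 3

test statistic = 24.911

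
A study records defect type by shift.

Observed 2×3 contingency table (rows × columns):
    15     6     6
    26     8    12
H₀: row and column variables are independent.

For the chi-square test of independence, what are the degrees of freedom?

degrees of freedom = 2

df = (r−1)(c−1) = (2−1)·(3−1) = 2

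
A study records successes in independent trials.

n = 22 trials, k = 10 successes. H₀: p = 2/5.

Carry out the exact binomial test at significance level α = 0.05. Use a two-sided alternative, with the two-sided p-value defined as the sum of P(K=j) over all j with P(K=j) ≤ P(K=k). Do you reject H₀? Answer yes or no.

Exact binomial: n=22, k=10, p₀=2/5=0.4000
P(X=j) = C(n,j)·p₀^j·(1−p₀)^(n−j); p = Σ P(X=j) over j with P(X=j) ≤ P(X=10)
p-value (two-sided) = 0.66547
At α=0.05: p ≥ α → fail to reject H₀

reject H₀: no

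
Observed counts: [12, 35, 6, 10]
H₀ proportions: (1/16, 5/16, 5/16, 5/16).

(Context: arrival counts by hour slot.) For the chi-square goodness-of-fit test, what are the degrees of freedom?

degrees of freedom = 3

df = k − 1 = 4 − 1 = 3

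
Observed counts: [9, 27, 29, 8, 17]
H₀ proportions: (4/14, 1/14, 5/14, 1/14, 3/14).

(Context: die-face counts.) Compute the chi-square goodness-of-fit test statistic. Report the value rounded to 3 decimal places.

test statistic = 77.655

n = 90; E_i = n·p_i = [25.71, 6.43, 32.14, 6.43, 19.29]
χ² = (9−25.71)²/25.71 + (27−6.43)²/6.43 + (29−32.14)²/32.14 + (8−6.43)²/6.43 + (17−19.29)²/19.29 = 77.6552
df = 4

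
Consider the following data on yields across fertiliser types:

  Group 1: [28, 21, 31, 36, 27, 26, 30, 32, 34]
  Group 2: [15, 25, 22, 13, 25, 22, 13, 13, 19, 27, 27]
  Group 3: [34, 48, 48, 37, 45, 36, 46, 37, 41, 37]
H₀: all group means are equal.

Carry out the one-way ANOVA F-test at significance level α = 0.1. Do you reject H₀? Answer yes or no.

Group means [29.44, 20.09, 40.90], grand mean 29.833
SSB = Σnᵢ(x̄ᵢ−x̄)² = 2270.135; SSW = ΣΣ(x−x̄ᵢ)² = 754.031
MSB = 2270.135/2 = 1135.0677; MSW = 754.031/27 = 27.9271
F = MSB/MSW = 40.6440
df = (2, 27)
p-value (upper-tail) = 0.00000
At α=0.1: p < α → reject H₀

reject H₀: yes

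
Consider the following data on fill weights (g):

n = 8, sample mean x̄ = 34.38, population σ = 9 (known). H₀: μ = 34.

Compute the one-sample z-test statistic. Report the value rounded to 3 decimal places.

SE = σ/√n = 9/√8 = 3.1820
z = (x̄−μ₀)/SE = (34.38−34)/3.1820 = 0.1194

test statistic = 0.119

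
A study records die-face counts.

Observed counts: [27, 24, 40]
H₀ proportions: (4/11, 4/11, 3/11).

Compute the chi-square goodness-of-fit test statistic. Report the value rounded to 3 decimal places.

n = 91; E_i = n·p_i = [33.09, 33.09, 24.82]
χ² = (27−33.09)²/33.09 + (24−33.09)²/33.09 + (40−24.82)²/24.82 = 12.9057
df = 2

test statistic = 12.906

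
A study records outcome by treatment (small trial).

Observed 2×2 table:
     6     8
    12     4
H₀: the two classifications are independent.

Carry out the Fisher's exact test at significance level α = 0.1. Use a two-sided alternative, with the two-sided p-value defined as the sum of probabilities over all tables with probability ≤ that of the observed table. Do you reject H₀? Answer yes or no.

reject H₀: no

Margins: r₁=14, r₂=16, c₁=18, c₂=12, n=30
p_obs = C(14,6)·C(16,12)/C(30,18); sum pmf over tables with pmf ≤ p_obs
p-value (two-sided) = 0.13491
At α=0.1: p ≥ α → fail to reject H₀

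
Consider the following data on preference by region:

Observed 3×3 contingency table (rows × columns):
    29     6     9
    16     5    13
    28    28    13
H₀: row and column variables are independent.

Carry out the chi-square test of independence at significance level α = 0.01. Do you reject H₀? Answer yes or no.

reject H₀: yes

Row totals [44, 34, 69], col totals [73, 39, 35], n=147
χ² = (29−21.85)²/21.85 + (6−11.67)²/11.67 + (9−10.48)²/10.48 + (16−16.88)²/16.88 + (5−9.02)²/9.02 + (13−8.10)²/8.10 + (28−34.27)²/34.27 + (28−18.31)²/18.31 + (13−16.43)²/16.43 = 17.1092
df = 4
p-value (upper-tail) = 0.00184
At α=0.01: p < α → reject H₀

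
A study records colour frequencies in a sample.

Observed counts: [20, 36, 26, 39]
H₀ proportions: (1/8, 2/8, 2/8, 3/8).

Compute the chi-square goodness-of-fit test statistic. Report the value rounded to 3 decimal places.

test statistic = 4.157

n = 121; E_i = n·p_i = [15.12, 30.25, 30.25, 45.38]
χ² = (20−15.12)²/15.12 + (36−30.25)²/30.25 + (26−30.25)²/30.25 + (39−45.38)²/45.38 = 4.1570
df = 3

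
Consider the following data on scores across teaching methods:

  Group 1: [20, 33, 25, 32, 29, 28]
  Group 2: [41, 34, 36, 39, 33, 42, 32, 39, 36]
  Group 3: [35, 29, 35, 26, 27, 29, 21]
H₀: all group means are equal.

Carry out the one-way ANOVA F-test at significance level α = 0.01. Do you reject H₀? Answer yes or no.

Group means [27.83, 36.89, 28.86], grand mean 31.864
SSB = Σnᵢ(x̄ᵢ−x̄)² = 388.012; SSW = ΣΣ(x−x̄ᵢ)² = 364.579
MSB = 388.012/2 = 194.0058; MSW = 364.579/19 = 19.1884
F = MSB/MSW = 10.1106
df = (2, 19)
p-value (upper-tail) = 0.00102
At α=0.01: p < α → reject H₀

reject H₀: yes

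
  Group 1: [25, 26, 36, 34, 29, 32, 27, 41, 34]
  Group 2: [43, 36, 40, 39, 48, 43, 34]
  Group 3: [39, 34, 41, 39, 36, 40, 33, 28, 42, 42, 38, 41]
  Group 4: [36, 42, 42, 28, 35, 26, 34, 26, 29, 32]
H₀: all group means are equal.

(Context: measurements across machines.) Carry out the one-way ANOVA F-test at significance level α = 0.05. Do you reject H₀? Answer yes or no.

Group means [31.56, 40.43, 37.75, 33.00], grand mean 35.526
SSB = Σnᵢ(x̄ᵢ−x̄)² = 433.287; SSW = ΣΣ(x−x̄ᵢ)² = 872.187
MSB = 433.287/3 = 144.4291; MSW = 872.187/34 = 25.6525
F = MSB/MSW = 5.6302
df = (3, 34)
p-value (upper-tail) = 0.00304
At α=0.05: p < α → reject H₀

reject H₀: yes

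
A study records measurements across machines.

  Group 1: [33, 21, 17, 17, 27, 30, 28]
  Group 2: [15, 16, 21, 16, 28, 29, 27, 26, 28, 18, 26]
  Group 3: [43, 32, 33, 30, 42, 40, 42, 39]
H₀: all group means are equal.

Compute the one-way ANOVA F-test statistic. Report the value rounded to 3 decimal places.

Group means [24.71, 22.73, 37.62], grand mean 27.846
SSB = Σnᵢ(x̄ᵢ−x̄)² = 1121.899; SSW = ΣΣ(x−x̄ᵢ)² = 741.485
MSB = 1121.899/2 = 560.9496; MSW = 741.485/23 = 32.2385
F = MSB/MSW = 17.4000
df = (2, 23)

test statistic = 17.400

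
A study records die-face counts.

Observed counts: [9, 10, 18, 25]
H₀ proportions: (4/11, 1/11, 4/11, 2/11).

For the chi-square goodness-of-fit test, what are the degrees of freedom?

df = k − 1 = 4 − 1 = 3

degrees of freedom = 3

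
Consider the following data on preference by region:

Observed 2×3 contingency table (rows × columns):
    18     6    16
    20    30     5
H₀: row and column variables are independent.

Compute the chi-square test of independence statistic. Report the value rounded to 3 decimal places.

test statistic = 19.997

Row totals [40, 55], col totals [38, 36, 21], n=95
χ² = (18−16.00)²/16.00 + (6−15.16)²/15.16 + (16−8.84)²/8.84 + (20−22.00)²/22.00 + (30−20.84)²/20.84 + (5−12.16)²/12.16 = 19.9973
df = 2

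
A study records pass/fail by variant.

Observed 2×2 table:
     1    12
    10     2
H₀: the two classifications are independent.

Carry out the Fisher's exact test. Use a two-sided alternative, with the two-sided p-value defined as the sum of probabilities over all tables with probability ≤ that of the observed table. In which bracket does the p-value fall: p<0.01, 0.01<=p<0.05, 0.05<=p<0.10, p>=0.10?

p-value bracket: p<0.01

Margins: r₁=13, r₂=12, c₁=11, c₂=14, n=25
p_obs = C(13,1)·C(12,10)/C(25,11); sum pmf over tables with pmf ≤ p_obs
p-value (two-sided) = 0.00021
→ bracket: p<0.01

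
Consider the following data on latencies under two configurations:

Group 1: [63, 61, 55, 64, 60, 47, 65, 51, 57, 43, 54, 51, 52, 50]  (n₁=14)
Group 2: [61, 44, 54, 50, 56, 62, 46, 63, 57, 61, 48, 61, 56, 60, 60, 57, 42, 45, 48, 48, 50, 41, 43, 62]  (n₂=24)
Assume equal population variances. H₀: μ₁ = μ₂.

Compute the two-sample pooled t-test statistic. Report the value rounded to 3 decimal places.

test statistic = 0.869

x̄₁=55.214, s₁=6.705, n₁=14
x̄₂=53.125, s₂=7.386, n₂=24
s_p² = [13·6.705² + 23·7.386²]/36 = 51.0828
SE = √(s_p²·(1/14+1/24)) = 2.4036
t = (55.214−53.125)/2.4036 = 0.8692
df = 36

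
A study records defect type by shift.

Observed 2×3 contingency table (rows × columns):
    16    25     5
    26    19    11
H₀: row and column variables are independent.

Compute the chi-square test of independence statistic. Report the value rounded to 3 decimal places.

test statistic = 4.512

Row totals [46, 56], col totals [42, 44, 16], n=102
χ² = (16−18.94)²/18.94 + (25−19.84)²/19.84 + (5−7.22)²/7.22 + (26−23.06)²/23.06 + (19−24.16)²/24.16 + (11−8.78)²/8.78 = 4.5121
df = 2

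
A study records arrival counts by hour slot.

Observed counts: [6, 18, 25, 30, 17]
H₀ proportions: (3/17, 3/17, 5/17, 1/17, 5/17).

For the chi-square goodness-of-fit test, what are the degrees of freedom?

df = k − 1 = 5 − 1 = 4

degrees of freedom = 4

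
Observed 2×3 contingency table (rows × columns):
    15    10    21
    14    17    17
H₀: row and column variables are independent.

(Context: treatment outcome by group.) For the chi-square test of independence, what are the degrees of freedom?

df = (r−1)(c−1) = (2−1)·(3−1) = 2

degrees of freedom = 2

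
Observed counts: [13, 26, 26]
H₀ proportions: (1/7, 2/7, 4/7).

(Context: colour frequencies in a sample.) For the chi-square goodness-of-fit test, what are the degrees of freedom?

degrees of freedom = 2

df = k − 1 = 3 − 1 = 2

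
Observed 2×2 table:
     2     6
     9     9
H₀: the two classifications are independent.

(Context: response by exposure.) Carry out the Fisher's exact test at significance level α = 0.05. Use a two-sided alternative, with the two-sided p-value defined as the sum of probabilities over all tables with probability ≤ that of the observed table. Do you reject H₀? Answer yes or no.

reject H₀: no

Margins: r₁=8, r₂=18, c₁=11, c₂=15, n=26
p_obs = C(8,2)·C(18,9)/C(26,11); sum pmf over tables with pmf ≤ p_obs
p-value (two-sided) = 0.39451
At α=0.05: p ≥ α → fail to reject H₀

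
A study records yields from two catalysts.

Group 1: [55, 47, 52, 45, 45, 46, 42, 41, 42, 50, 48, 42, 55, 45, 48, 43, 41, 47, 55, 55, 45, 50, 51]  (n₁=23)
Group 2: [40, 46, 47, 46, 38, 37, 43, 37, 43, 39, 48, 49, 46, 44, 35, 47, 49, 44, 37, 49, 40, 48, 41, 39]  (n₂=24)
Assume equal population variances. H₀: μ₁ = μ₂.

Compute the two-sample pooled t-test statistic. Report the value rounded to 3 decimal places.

test statistic = 3.252

x̄₁=47.391, s₁=4.736, n₁=23
x̄₂=43.000, s₂=4.520, n₂=24
s_p² = [22·4.736² + 23·4.520²]/45 = 21.4106
SE = √(s_p²·(1/23+1/24)) = 1.3502
t = (47.391−43.000)/1.3502 = 3.2524
df = 45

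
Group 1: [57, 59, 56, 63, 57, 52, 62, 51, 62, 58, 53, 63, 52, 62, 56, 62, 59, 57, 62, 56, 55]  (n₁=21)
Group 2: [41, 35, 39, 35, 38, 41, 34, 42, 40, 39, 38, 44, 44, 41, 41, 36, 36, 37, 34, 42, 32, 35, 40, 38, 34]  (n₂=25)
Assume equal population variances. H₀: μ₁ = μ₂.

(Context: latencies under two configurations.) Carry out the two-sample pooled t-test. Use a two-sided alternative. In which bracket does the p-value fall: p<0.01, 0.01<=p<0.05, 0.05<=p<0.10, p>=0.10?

p-value bracket: p<0.01

x̄₁=57.810, s₁=3.881, n₁=21
x̄₂=38.240, s₂=3.345, n₂=25
s_p² = [20·3.881² + 24·3.345²]/44 = 12.9500
SE = √(s_p²·(1/21+1/25)) = 1.0652
t = (57.810−38.240)/1.0652 = 18.3716
df = 44
p-value (two-sided) = 0.00000
→ bracket: p<0.01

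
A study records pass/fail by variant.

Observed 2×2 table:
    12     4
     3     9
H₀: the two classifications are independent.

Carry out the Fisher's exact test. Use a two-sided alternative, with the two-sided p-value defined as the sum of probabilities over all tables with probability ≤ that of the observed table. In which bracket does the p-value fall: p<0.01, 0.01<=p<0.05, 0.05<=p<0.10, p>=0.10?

p-value bracket: 0.01<=p<0.05

Margins: r₁=16, r₂=12, c₁=15, c₂=13, n=28
p_obs = C(16,12)·C(12,3)/C(28,15); sum pmf over tables with pmf ≤ p_obs
p-value (two-sided) = 0.02002
→ bracket: 0.01<=p<0.05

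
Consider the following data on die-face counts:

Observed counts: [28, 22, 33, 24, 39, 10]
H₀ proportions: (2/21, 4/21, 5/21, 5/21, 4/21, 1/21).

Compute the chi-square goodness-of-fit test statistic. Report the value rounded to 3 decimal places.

test statistic = 22.534

n = 156; E_i = n·p_i = [14.86, 29.71, 37.14, 37.14, 29.71, 7.43]
χ² = (28−14.86)²/14.86 + (22−29.71)²/29.71 + (33−37.14)²/37.14 + (24−37.14)²/37.14 + (39−29.71)²/29.71 + (10−7.43)²/7.43 = 22.5337
df = 5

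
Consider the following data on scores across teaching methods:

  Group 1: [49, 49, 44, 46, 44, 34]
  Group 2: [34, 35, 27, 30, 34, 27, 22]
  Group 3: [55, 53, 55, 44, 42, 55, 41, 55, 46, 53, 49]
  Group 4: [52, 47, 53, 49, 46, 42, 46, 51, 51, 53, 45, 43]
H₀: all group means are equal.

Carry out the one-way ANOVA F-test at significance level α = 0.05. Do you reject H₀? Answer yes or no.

Group means [44.33, 29.86, 49.82, 48.17], grand mean 44.472
SSB = Σnᵢ(x̄ᵢ−x̄)² = 1973.479; SSW = ΣΣ(x−x̄ᵢ)² = 771.494
MSB = 1973.479/3 = 657.8262; MSW = 771.494/32 = 24.1092
F = MSB/MSW = 27.2853
df = (3, 32)
p-value (upper-tail) = 0.00000
At α=0.05: p < α → reject H₀

reject H₀: yes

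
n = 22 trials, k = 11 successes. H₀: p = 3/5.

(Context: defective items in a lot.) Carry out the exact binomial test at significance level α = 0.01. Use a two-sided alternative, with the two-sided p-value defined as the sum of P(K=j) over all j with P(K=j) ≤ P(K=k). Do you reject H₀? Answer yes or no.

reject H₀: no

Exact binomial: n=22, k=11, p₀=3/5=0.6000
P(X=j) = C(n,j)·p₀^j·(1−p₀)^(n−j); p = Σ P(X=j) over j with P(X=j) ≤ P(X=11)
p-value (two-sided) = 0.38649
At α=0.01: p ≥ α → fail to reject H₀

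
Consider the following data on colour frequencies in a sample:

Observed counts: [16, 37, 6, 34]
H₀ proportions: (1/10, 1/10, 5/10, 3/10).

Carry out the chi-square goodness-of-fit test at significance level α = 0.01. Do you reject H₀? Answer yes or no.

reject H₀: yes

n = 93; E_i = n·p_i = [9.30, 9.30, 46.50, 27.90]
χ² = (16−9.30)²/9.30 + (37−9.30)²/9.30 + (6−46.50)²/46.50 + (34−27.90)²/27.90 = 123.9391
df = 3
p-value (upper-tail) = 0.00000
At α=0.01: p < α → reject H₀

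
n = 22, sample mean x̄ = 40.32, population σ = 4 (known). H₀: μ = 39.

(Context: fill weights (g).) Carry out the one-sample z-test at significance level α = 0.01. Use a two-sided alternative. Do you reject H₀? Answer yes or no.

reject H₀: no

SE = σ/√n = 4/√22 = 0.8528
z = (x̄−μ₀)/SE = (40.32−39)/0.8528 = 1.5478
p-value (two-sided) = 0.12166
At α=0.01: p ≥ α → fail to reject H₀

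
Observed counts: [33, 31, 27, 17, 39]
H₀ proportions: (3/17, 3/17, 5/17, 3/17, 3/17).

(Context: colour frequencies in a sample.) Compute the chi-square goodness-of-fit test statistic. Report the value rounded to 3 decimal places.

n = 147; E_i = n·p_i = [25.94, 25.94, 43.24, 25.94, 25.94]
χ² = (33−25.94)²/25.94 + (31−25.94)²/25.94 + (27−43.24)²/43.24 + (17−25.94)²/25.94 + (39−25.94)²/25.94 = 18.6594
df = 4

test statistic = 18.659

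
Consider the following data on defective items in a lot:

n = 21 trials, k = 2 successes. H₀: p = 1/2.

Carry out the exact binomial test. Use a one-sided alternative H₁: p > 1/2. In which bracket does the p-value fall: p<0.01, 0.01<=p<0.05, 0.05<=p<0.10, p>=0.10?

Exact binomial: n=21, k=2, p₀=1/2=0.5000
P(X≥2) from Σ C(n,i)·p₀^i·(1−p₀)^(n−i)
p-value (one-sided, H₁ greater) = 0.99999
→ bracket: p>=0.10

p-value bracket: p>=0.10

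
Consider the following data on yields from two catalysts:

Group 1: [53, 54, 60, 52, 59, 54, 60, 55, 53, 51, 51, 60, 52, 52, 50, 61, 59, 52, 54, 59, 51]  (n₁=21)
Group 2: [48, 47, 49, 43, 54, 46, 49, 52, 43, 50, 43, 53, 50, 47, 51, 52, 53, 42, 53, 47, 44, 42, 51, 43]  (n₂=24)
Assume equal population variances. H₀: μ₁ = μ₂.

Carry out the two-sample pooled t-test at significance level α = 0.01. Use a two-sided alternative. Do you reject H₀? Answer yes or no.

x̄₁=54.857, s₁=3.732, n₁=21
x̄₂=48.000, s₂=3.989, n₂=24
s_p² = [20·3.732² + 23·3.989²]/43 = 14.9900
SE = √(s_p²·(1/21+1/24)) = 1.1569
t = (54.857−48.000)/1.1569 = 5.9272
df = 43
p-value (two-sided) = 0.00000
At α=0.01: p < α → reject H₀

reject H₀: yes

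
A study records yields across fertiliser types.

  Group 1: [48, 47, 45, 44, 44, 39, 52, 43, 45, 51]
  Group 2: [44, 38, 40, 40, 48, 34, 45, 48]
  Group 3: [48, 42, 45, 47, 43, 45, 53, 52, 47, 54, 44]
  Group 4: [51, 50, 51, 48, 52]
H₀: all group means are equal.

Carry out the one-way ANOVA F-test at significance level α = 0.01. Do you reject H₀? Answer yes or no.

Group means [45.80, 42.12, 47.27, 50.40], grand mean 46.088
SSB = Σnᵢ(x̄ᵢ−x̄)² = 234.878; SSW = ΣΣ(x−x̄ᵢ)² = 483.857
MSB = 234.878/3 = 78.2928; MSW = 483.857/30 = 16.1286
F = MSB/MSW = 4.8543
df = (3, 30)
p-value (upper-tail) = 0.00718
At α=0.01: p < α → reject H₀

reject H₀: yes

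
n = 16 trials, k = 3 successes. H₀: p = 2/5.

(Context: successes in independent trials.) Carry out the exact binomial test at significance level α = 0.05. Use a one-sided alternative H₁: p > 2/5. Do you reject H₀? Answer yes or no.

reject H₀: no

Exact binomial: n=16, k=3, p₀=2/5=0.4000
P(X≥3) from Σ C(n,i)·p₀^i·(1−p₀)^(n−i)
p-value (one-sided, H₁ greater) = 0.98166
At α=0.05: p ≥ α → fail to reject H₀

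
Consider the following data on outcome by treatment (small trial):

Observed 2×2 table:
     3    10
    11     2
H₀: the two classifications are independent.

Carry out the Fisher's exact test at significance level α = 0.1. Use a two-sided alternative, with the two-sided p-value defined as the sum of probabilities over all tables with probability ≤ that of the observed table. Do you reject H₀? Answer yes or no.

Margins: r₁=13, r₂=13, c₁=14, c₂=12, n=26
p_obs = C(13,3)·C(13,11)/C(26,14); sum pmf over tables with pmf ≤ p_obs
p-value (two-sided) = 0.00483
At α=0.1: p < α → reject H₀

reject H₀: yes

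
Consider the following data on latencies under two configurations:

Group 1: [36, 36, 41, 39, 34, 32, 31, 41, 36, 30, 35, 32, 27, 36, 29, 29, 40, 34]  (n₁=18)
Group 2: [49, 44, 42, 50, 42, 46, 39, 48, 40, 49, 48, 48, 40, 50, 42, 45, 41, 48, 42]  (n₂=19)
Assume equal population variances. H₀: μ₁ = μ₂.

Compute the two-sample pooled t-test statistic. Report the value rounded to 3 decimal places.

x̄₁=34.333, s₁=4.243, n₁=18
x̄₂=44.895, s₂=3.784, n₂=19
s_p² = [17·4.243² + 18·3.784²]/35 = 16.1083
SE = √(s_p²·(1/18+1/19)) = 1.3201
t = (34.333−44.895)/1.3201 = -8.0004
df = 35

test statistic = -8.000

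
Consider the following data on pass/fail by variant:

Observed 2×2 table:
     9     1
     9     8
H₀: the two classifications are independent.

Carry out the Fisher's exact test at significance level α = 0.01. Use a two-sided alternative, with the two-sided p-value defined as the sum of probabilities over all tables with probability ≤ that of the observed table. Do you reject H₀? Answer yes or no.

reject H₀: no

Margins: r₁=10, r₂=17, c₁=18, c₂=9, n=27
p_obs = C(10,9)·C(17,9)/C(27,18); sum pmf over tables with pmf ≤ p_obs
p-value (two-sided) = 0.09117
At α=0.01: p ≥ α → fail to reject H₀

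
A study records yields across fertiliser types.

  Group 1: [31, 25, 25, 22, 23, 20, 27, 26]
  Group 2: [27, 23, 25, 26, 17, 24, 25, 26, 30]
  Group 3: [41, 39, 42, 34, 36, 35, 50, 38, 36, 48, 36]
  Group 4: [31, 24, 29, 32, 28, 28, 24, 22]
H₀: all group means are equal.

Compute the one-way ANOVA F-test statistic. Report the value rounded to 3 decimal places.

Group means [24.88, 24.78, 39.55, 27.25], grand mean 29.861
SSB = Σnᵢ(x̄ᵢ−x̄)² = 1517.648; SSW = ΣΣ(x−x̄ᵢ)² = 548.658
MSB = 1517.648/3 = 505.8826; MSW = 548.658/32 = 17.1456
F = MSB/MSW = 29.5052
df = (3, 32)

test statistic = 29.505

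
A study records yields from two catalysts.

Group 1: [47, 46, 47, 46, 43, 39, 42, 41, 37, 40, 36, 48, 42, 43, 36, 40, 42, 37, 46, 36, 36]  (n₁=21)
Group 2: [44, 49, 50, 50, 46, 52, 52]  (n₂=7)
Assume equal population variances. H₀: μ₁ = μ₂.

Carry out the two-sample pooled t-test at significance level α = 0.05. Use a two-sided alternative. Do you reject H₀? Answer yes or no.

x̄₁=41.429, s₁=4.130, n₁=21
x̄₂=49.000, s₂=3.000, n₂=7
s_p² = [20·4.130² + 6·3.000²]/26 = 15.1978
SE = √(s_p²·(1/21+1/7)) = 1.7014
t = (41.429−49.000)/1.7014 = -4.4501
df = 26
p-value (two-sided) = 0.00014
At α=0.05: p < α → reject H₀

reject H₀: yes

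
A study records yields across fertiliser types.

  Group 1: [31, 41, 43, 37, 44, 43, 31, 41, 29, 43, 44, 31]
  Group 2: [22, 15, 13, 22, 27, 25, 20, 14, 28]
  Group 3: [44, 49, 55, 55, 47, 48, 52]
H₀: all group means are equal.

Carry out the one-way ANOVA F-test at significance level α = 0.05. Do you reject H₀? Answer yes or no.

reject H₀: yes

Group means [38.17, 20.67, 50.00], grand mean 35.500
SSB = Σnᵢ(x̄ᵢ−x̄)² = 3537.333; SSW = ΣΣ(x−x̄ᵢ)² = 749.667
MSB = 3537.333/2 = 1768.6667; MSW = 749.667/25 = 29.9867
F = MSB/MSW = 58.9818
df = (2, 25)
p-value (upper-tail) = 0.00000
At α=0.05: p < α → reject H₀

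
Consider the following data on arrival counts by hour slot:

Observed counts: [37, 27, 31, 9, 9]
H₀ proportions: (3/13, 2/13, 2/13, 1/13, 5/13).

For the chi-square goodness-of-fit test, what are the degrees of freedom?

df = k − 1 = 5 − 1 = 4

degrees of freedom = 4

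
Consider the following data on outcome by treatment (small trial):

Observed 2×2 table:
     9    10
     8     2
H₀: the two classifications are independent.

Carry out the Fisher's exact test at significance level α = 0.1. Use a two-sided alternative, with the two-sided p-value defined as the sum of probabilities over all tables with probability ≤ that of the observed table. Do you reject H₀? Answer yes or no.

Margins: r₁=19, r₂=10, c₁=17, c₂=12, n=29
p_obs = C(19,9)·C(10,8)/C(29,17); sum pmf over tables with pmf ≤ p_obs
p-value (two-sided) = 0.12608
At α=0.1: p ≥ α → fail to reject H₀

reject H₀: no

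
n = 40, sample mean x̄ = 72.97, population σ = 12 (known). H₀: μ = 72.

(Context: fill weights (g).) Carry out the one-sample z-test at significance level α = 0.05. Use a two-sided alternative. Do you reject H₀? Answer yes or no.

reject H₀: no

SE = σ/√n = 12/√40 = 1.8974
z = (x̄−μ₀)/SE = (72.97−72)/1.8974 = 0.5112
p-value (two-sided) = 0.60919
At α=0.05: p ≥ α → fail to reject H₀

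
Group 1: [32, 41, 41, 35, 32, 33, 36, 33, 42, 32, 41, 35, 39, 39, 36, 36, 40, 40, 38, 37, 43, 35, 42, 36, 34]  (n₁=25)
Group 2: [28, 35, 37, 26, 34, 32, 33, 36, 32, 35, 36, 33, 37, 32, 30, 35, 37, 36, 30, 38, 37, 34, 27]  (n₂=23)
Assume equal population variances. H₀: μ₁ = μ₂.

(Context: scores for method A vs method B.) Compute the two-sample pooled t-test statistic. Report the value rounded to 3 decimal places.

test statistic = 3.651

x̄₁=37.120, s₁=3.492, n₁=25
x̄₂=33.478, s₂=3.409, n₂=23
s_p² = [24·3.492² + 22·3.409²]/46 = 11.9213
SE = √(s_p²·(1/25+1/23)) = 0.9976
t = (37.120−33.478)/0.9976 = 3.6506
df = 46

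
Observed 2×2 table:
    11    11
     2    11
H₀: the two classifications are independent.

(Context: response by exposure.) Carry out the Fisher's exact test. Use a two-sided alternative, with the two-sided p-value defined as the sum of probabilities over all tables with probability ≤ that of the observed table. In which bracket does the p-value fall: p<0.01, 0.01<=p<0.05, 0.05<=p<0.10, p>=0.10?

p-value bracket: 0.05<=p<0.10

Margins: r₁=22, r₂=13, c₁=13, c₂=22, n=35
p_obs = C(22,11)·C(13,2)/C(35,13); sum pmf over tables with pmf ≤ p_obs
p-value (two-sided) = 0.07011
→ bracket: 0.05<=p<0.10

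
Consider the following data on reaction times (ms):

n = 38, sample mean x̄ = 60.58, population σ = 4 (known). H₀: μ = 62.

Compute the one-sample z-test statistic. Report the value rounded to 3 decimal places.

test statistic = -2.188

SE = σ/√n = 4/√38 = 0.6489
z = (x̄−μ₀)/SE = (60.58−62)/0.6489 = -2.1884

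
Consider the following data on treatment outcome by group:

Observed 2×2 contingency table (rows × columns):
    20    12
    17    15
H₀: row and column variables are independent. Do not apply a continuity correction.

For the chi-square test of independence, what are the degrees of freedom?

degrees of freedom = 1

df = (r−1)(c−1) = (2−1)·(2−1) = 1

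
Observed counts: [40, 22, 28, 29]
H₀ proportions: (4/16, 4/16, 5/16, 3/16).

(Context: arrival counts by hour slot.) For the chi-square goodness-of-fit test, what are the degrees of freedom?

df = k − 1 = 4 − 1 = 3

degrees of freedom = 3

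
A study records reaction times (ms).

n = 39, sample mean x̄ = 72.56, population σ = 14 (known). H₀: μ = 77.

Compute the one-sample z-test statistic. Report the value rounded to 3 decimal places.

SE = σ/√n = 14/√39 = 2.2418
z = (x̄−μ₀)/SE = (72.56−77)/2.2418 = -1.9806

test statistic = -1.981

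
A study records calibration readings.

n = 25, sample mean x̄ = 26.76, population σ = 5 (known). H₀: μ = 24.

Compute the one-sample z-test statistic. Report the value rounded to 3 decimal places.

SE = σ/√n = 5/√25 = 1.0000
z = (x̄−μ₀)/SE = (26.76−24)/1.0000 = 2.7600

test statistic = 2.760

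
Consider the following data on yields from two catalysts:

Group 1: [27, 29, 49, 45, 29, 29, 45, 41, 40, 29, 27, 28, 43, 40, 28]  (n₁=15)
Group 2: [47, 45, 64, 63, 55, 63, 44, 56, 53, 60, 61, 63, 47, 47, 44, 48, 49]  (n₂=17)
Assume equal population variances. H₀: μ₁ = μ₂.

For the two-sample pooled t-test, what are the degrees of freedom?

degrees of freedom = 30

df = n₁ + n₂ − 2 = 15 + 17 − 2 = 30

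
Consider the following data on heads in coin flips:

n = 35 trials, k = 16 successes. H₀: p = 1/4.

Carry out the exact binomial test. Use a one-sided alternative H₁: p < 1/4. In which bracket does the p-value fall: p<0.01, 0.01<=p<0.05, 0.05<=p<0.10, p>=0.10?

Exact binomial: n=35, k=16, p₀=1/4=0.2500
P(X≤16) from Σ C(n,i)·p₀^i·(1−p₀)^(n−i)
p-value (one-sided, H₁ less) = 0.99782
→ bracket: p>=0.10

p-value bracket: p>=0.10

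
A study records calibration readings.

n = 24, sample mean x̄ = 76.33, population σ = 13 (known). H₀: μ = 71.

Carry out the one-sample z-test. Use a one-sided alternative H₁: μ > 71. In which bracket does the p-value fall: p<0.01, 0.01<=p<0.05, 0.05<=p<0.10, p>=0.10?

p-value bracket: 0.01<=p<0.05

SE = σ/√n = 13/√24 = 2.6536
z = (x̄−μ₀)/SE = (76.33−71)/2.6536 = 2.0086
p-value (one-sided, H₁ greater) = 0.02229
→ bracket: 0.01<=p<0.05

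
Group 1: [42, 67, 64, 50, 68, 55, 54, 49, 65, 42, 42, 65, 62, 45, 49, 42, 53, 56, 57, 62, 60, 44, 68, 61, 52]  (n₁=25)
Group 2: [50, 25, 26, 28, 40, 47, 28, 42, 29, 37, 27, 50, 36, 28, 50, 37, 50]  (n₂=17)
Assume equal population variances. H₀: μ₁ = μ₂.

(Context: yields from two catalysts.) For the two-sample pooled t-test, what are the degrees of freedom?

degrees of freedom = 40

df = n₁ + n₂ − 2 = 25 + 17 − 2 = 40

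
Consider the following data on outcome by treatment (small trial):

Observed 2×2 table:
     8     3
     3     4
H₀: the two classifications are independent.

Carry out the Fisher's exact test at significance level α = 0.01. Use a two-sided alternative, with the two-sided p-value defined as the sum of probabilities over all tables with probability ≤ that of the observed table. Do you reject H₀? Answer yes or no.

reject H₀: no

Margins: r₁=11, r₂=7, c₁=11, c₂=7, n=18
p_obs = C(11,8)·C(7,3)/C(18,11); sum pmf over tables with pmf ≤ p_obs
p-value (two-sided) = 0.33220
At α=0.01: p ≥ α → fail to reject H₀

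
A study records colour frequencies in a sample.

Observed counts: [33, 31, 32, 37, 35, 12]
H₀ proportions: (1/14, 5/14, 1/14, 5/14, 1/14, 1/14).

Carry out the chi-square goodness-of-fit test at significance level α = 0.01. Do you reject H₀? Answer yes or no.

n = 180; E_i = n·p_i = [12.86, 64.29, 12.86, 64.29, 12.86, 12.86]
χ² = (33−12.86)²/12.86 + (31−64.29)²/64.29 + (32−12.86)²/12.86 + (37−64.29)²/64.29 + (35−12.86)²/12.86 + (12−12.86)²/12.86 = 127.0667
df = 5
p-value (upper-tail) = 0.00000
At α=0.01: p < α → reject H₀

reject H₀: yes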